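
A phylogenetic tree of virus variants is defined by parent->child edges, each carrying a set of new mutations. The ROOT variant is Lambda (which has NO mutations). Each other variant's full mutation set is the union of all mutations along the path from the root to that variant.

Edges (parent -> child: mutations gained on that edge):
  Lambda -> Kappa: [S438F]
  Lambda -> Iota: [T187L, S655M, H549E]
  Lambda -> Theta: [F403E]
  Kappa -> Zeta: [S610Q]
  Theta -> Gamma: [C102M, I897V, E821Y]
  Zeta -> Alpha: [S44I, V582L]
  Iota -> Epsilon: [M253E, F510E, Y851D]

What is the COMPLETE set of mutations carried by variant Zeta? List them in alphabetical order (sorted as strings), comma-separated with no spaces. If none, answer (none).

Answer: S438F,S610Q

Derivation:
At Lambda: gained [] -> total []
At Kappa: gained ['S438F'] -> total ['S438F']
At Zeta: gained ['S610Q'] -> total ['S438F', 'S610Q']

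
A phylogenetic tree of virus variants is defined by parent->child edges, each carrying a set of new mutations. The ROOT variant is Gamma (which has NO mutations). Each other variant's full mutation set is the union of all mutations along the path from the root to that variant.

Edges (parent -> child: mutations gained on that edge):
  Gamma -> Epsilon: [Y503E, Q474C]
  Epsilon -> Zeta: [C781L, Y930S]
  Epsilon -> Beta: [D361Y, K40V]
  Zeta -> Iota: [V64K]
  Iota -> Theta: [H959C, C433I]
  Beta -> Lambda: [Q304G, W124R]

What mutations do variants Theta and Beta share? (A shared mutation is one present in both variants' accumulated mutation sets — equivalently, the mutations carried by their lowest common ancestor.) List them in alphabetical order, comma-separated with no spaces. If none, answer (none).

Accumulating mutations along path to Theta:
  At Gamma: gained [] -> total []
  At Epsilon: gained ['Y503E', 'Q474C'] -> total ['Q474C', 'Y503E']
  At Zeta: gained ['C781L', 'Y930S'] -> total ['C781L', 'Q474C', 'Y503E', 'Y930S']
  At Iota: gained ['V64K'] -> total ['C781L', 'Q474C', 'V64K', 'Y503E', 'Y930S']
  At Theta: gained ['H959C', 'C433I'] -> total ['C433I', 'C781L', 'H959C', 'Q474C', 'V64K', 'Y503E', 'Y930S']
Mutations(Theta) = ['C433I', 'C781L', 'H959C', 'Q474C', 'V64K', 'Y503E', 'Y930S']
Accumulating mutations along path to Beta:
  At Gamma: gained [] -> total []
  At Epsilon: gained ['Y503E', 'Q474C'] -> total ['Q474C', 'Y503E']
  At Beta: gained ['D361Y', 'K40V'] -> total ['D361Y', 'K40V', 'Q474C', 'Y503E']
Mutations(Beta) = ['D361Y', 'K40V', 'Q474C', 'Y503E']
Intersection: ['C433I', 'C781L', 'H959C', 'Q474C', 'V64K', 'Y503E', 'Y930S'] ∩ ['D361Y', 'K40V', 'Q474C', 'Y503E'] = ['Q474C', 'Y503E']

Answer: Q474C,Y503E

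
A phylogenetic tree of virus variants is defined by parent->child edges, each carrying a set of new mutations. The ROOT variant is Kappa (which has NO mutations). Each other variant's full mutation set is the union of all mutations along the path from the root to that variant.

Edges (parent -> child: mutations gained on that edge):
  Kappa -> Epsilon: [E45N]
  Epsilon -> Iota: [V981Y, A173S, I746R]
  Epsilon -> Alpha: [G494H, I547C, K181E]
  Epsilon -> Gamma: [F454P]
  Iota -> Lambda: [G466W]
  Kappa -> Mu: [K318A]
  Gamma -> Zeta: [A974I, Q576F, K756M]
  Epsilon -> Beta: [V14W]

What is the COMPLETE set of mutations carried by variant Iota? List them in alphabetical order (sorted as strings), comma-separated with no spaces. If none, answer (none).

At Kappa: gained [] -> total []
At Epsilon: gained ['E45N'] -> total ['E45N']
At Iota: gained ['V981Y', 'A173S', 'I746R'] -> total ['A173S', 'E45N', 'I746R', 'V981Y']

Answer: A173S,E45N,I746R,V981Y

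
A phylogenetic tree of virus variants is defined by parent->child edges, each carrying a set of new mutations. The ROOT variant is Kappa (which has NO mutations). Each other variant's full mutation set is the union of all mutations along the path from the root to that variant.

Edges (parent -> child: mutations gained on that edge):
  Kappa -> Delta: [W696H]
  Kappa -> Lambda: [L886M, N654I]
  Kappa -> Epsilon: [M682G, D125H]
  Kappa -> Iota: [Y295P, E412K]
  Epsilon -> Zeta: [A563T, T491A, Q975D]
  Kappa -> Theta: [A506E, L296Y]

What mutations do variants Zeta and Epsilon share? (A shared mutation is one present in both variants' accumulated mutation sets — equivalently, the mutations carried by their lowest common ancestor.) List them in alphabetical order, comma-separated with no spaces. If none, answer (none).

Accumulating mutations along path to Zeta:
  At Kappa: gained [] -> total []
  At Epsilon: gained ['M682G', 'D125H'] -> total ['D125H', 'M682G']
  At Zeta: gained ['A563T', 'T491A', 'Q975D'] -> total ['A563T', 'D125H', 'M682G', 'Q975D', 'T491A']
Mutations(Zeta) = ['A563T', 'D125H', 'M682G', 'Q975D', 'T491A']
Accumulating mutations along path to Epsilon:
  At Kappa: gained [] -> total []
  At Epsilon: gained ['M682G', 'D125H'] -> total ['D125H', 'M682G']
Mutations(Epsilon) = ['D125H', 'M682G']
Intersection: ['A563T', 'D125H', 'M682G', 'Q975D', 'T491A'] ∩ ['D125H', 'M682G'] = ['D125H', 'M682G']

Answer: D125H,M682G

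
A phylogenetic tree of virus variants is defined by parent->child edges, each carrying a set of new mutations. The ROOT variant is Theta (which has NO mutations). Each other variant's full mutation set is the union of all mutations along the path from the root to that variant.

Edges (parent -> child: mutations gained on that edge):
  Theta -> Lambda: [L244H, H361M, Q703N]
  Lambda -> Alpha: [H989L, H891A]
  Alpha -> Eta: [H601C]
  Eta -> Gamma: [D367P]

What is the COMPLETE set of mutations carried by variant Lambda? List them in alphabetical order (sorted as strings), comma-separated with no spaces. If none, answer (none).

At Theta: gained [] -> total []
At Lambda: gained ['L244H', 'H361M', 'Q703N'] -> total ['H361M', 'L244H', 'Q703N']

Answer: H361M,L244H,Q703N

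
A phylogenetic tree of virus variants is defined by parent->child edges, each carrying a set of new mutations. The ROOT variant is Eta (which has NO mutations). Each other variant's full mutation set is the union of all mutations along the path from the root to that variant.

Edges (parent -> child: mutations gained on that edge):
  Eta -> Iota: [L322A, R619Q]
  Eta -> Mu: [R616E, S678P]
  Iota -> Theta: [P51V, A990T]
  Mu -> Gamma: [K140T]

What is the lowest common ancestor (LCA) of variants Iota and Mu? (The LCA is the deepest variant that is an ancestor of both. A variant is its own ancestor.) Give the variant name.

Path from root to Iota: Eta -> Iota
  ancestors of Iota: {Eta, Iota}
Path from root to Mu: Eta -> Mu
  ancestors of Mu: {Eta, Mu}
Common ancestors: {Eta}
Walk up from Mu: Mu (not in ancestors of Iota), Eta (in ancestors of Iota)
Deepest common ancestor (LCA) = Eta

Answer: Eta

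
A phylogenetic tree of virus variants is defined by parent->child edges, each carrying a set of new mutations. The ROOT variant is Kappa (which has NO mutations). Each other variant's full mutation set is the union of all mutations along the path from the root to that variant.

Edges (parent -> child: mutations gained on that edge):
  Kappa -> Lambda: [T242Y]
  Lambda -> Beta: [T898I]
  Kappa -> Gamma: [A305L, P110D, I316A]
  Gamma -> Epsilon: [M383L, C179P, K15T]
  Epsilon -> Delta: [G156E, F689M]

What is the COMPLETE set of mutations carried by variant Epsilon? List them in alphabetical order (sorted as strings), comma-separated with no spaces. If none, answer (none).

At Kappa: gained [] -> total []
At Gamma: gained ['A305L', 'P110D', 'I316A'] -> total ['A305L', 'I316A', 'P110D']
At Epsilon: gained ['M383L', 'C179P', 'K15T'] -> total ['A305L', 'C179P', 'I316A', 'K15T', 'M383L', 'P110D']

Answer: A305L,C179P,I316A,K15T,M383L,P110D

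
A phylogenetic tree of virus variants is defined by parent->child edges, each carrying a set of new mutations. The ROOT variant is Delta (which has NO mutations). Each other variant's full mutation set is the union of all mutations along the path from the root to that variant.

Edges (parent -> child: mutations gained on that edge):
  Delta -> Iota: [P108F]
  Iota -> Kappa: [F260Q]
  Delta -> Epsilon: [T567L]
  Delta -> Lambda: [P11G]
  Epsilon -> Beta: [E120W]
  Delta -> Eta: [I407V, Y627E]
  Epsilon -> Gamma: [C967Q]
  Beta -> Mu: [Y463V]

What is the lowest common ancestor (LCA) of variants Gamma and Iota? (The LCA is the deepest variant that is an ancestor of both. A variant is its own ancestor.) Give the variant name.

Path from root to Gamma: Delta -> Epsilon -> Gamma
  ancestors of Gamma: {Delta, Epsilon, Gamma}
Path from root to Iota: Delta -> Iota
  ancestors of Iota: {Delta, Iota}
Common ancestors: {Delta}
Walk up from Iota: Iota (not in ancestors of Gamma), Delta (in ancestors of Gamma)
Deepest common ancestor (LCA) = Delta

Answer: Delta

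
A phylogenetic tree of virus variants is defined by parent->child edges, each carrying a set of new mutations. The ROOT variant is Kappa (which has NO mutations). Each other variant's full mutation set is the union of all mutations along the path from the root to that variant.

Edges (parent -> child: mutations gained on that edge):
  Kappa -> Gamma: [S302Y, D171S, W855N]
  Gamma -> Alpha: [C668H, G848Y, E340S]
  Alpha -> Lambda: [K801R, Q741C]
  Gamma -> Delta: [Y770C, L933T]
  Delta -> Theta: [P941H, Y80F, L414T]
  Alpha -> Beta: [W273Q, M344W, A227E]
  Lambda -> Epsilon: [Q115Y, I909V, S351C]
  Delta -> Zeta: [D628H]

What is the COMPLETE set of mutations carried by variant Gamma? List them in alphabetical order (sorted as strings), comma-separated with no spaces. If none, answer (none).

Answer: D171S,S302Y,W855N

Derivation:
At Kappa: gained [] -> total []
At Gamma: gained ['S302Y', 'D171S', 'W855N'] -> total ['D171S', 'S302Y', 'W855N']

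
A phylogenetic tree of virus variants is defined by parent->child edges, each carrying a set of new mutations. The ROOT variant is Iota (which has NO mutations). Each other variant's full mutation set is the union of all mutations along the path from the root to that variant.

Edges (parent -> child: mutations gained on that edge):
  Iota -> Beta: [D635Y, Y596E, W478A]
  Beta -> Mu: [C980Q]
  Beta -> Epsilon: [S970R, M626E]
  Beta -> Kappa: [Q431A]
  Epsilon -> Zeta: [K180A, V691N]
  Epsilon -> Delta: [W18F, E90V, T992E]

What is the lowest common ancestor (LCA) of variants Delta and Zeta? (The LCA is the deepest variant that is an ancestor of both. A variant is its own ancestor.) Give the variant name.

Answer: Epsilon

Derivation:
Path from root to Delta: Iota -> Beta -> Epsilon -> Delta
  ancestors of Delta: {Iota, Beta, Epsilon, Delta}
Path from root to Zeta: Iota -> Beta -> Epsilon -> Zeta
  ancestors of Zeta: {Iota, Beta, Epsilon, Zeta}
Common ancestors: {Iota, Beta, Epsilon}
Walk up from Zeta: Zeta (not in ancestors of Delta), Epsilon (in ancestors of Delta), Beta (in ancestors of Delta), Iota (in ancestors of Delta)
Deepest common ancestor (LCA) = Epsilon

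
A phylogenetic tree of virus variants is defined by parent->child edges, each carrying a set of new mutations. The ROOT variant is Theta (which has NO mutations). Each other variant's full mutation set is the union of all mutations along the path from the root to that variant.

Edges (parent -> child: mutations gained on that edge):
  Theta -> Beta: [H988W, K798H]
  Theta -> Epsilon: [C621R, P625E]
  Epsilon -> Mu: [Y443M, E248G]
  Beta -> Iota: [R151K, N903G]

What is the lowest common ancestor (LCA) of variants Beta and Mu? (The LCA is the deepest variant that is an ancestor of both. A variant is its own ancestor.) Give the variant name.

Path from root to Beta: Theta -> Beta
  ancestors of Beta: {Theta, Beta}
Path from root to Mu: Theta -> Epsilon -> Mu
  ancestors of Mu: {Theta, Epsilon, Mu}
Common ancestors: {Theta}
Walk up from Mu: Mu (not in ancestors of Beta), Epsilon (not in ancestors of Beta), Theta (in ancestors of Beta)
Deepest common ancestor (LCA) = Theta

Answer: Theta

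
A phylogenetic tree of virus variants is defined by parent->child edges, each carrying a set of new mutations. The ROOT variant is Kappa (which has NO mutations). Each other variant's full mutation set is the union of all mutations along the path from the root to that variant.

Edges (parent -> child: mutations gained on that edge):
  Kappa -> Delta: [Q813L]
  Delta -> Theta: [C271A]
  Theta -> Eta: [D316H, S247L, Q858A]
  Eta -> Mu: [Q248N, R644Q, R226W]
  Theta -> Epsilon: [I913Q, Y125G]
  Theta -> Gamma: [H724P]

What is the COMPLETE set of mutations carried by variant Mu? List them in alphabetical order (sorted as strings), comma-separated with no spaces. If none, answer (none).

Answer: C271A,D316H,Q248N,Q813L,Q858A,R226W,R644Q,S247L

Derivation:
At Kappa: gained [] -> total []
At Delta: gained ['Q813L'] -> total ['Q813L']
At Theta: gained ['C271A'] -> total ['C271A', 'Q813L']
At Eta: gained ['D316H', 'S247L', 'Q858A'] -> total ['C271A', 'D316H', 'Q813L', 'Q858A', 'S247L']
At Mu: gained ['Q248N', 'R644Q', 'R226W'] -> total ['C271A', 'D316H', 'Q248N', 'Q813L', 'Q858A', 'R226W', 'R644Q', 'S247L']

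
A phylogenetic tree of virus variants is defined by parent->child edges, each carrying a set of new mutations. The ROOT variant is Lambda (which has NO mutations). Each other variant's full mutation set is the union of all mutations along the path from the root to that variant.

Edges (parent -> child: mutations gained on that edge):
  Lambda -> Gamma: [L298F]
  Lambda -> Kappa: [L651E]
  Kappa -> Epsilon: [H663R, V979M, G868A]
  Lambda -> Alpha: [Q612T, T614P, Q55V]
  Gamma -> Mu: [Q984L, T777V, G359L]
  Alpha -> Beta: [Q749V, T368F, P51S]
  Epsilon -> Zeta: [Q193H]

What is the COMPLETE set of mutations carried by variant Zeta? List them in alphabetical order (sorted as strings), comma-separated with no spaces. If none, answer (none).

Answer: G868A,H663R,L651E,Q193H,V979M

Derivation:
At Lambda: gained [] -> total []
At Kappa: gained ['L651E'] -> total ['L651E']
At Epsilon: gained ['H663R', 'V979M', 'G868A'] -> total ['G868A', 'H663R', 'L651E', 'V979M']
At Zeta: gained ['Q193H'] -> total ['G868A', 'H663R', 'L651E', 'Q193H', 'V979M']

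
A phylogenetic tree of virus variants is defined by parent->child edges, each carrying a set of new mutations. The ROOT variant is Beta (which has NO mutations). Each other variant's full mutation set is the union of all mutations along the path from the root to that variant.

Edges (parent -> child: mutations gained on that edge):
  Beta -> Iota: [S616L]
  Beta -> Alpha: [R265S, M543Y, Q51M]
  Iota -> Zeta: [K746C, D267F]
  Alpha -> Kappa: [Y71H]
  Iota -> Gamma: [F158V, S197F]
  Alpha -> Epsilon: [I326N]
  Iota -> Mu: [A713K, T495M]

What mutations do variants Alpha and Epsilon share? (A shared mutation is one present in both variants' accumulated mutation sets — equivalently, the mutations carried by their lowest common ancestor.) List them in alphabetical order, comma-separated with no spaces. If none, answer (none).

Answer: M543Y,Q51M,R265S

Derivation:
Accumulating mutations along path to Alpha:
  At Beta: gained [] -> total []
  At Alpha: gained ['R265S', 'M543Y', 'Q51M'] -> total ['M543Y', 'Q51M', 'R265S']
Mutations(Alpha) = ['M543Y', 'Q51M', 'R265S']
Accumulating mutations along path to Epsilon:
  At Beta: gained [] -> total []
  At Alpha: gained ['R265S', 'M543Y', 'Q51M'] -> total ['M543Y', 'Q51M', 'R265S']
  At Epsilon: gained ['I326N'] -> total ['I326N', 'M543Y', 'Q51M', 'R265S']
Mutations(Epsilon) = ['I326N', 'M543Y', 'Q51M', 'R265S']
Intersection: ['M543Y', 'Q51M', 'R265S'] ∩ ['I326N', 'M543Y', 'Q51M', 'R265S'] = ['M543Y', 'Q51M', 'R265S']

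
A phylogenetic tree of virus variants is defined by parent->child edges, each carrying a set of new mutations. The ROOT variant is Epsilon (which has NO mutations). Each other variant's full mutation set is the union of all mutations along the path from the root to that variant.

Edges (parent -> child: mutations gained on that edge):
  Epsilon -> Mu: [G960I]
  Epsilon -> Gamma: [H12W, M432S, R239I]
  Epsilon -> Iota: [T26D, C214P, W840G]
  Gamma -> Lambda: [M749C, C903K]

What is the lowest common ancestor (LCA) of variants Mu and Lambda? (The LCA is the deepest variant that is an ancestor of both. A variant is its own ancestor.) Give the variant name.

Answer: Epsilon

Derivation:
Path from root to Mu: Epsilon -> Mu
  ancestors of Mu: {Epsilon, Mu}
Path from root to Lambda: Epsilon -> Gamma -> Lambda
  ancestors of Lambda: {Epsilon, Gamma, Lambda}
Common ancestors: {Epsilon}
Walk up from Lambda: Lambda (not in ancestors of Mu), Gamma (not in ancestors of Mu), Epsilon (in ancestors of Mu)
Deepest common ancestor (LCA) = Epsilon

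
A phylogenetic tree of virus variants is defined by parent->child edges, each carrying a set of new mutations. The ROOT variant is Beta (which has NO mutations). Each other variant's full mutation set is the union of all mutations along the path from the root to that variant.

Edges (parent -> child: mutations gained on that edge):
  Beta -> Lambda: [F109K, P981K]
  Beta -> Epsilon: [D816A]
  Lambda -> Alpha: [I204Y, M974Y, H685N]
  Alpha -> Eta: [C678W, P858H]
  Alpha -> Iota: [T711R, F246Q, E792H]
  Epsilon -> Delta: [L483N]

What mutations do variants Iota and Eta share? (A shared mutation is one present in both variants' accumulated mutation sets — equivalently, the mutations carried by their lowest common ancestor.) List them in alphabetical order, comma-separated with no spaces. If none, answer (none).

Answer: F109K,H685N,I204Y,M974Y,P981K

Derivation:
Accumulating mutations along path to Iota:
  At Beta: gained [] -> total []
  At Lambda: gained ['F109K', 'P981K'] -> total ['F109K', 'P981K']
  At Alpha: gained ['I204Y', 'M974Y', 'H685N'] -> total ['F109K', 'H685N', 'I204Y', 'M974Y', 'P981K']
  At Iota: gained ['T711R', 'F246Q', 'E792H'] -> total ['E792H', 'F109K', 'F246Q', 'H685N', 'I204Y', 'M974Y', 'P981K', 'T711R']
Mutations(Iota) = ['E792H', 'F109K', 'F246Q', 'H685N', 'I204Y', 'M974Y', 'P981K', 'T711R']
Accumulating mutations along path to Eta:
  At Beta: gained [] -> total []
  At Lambda: gained ['F109K', 'P981K'] -> total ['F109K', 'P981K']
  At Alpha: gained ['I204Y', 'M974Y', 'H685N'] -> total ['F109K', 'H685N', 'I204Y', 'M974Y', 'P981K']
  At Eta: gained ['C678W', 'P858H'] -> total ['C678W', 'F109K', 'H685N', 'I204Y', 'M974Y', 'P858H', 'P981K']
Mutations(Eta) = ['C678W', 'F109K', 'H685N', 'I204Y', 'M974Y', 'P858H', 'P981K']
Intersection: ['E792H', 'F109K', 'F246Q', 'H685N', 'I204Y', 'M974Y', 'P981K', 'T711R'] ∩ ['C678W', 'F109K', 'H685N', 'I204Y', 'M974Y', 'P858H', 'P981K'] = ['F109K', 'H685N', 'I204Y', 'M974Y', 'P981K']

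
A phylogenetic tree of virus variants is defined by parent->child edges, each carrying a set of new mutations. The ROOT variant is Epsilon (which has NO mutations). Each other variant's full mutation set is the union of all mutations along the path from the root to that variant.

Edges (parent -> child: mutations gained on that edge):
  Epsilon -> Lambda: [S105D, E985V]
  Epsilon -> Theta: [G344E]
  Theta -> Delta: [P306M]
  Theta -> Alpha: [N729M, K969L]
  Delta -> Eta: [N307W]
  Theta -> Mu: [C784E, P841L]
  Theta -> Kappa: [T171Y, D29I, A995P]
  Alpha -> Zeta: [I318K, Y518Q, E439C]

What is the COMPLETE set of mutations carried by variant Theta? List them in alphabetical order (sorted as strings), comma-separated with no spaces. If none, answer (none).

At Epsilon: gained [] -> total []
At Theta: gained ['G344E'] -> total ['G344E']

Answer: G344E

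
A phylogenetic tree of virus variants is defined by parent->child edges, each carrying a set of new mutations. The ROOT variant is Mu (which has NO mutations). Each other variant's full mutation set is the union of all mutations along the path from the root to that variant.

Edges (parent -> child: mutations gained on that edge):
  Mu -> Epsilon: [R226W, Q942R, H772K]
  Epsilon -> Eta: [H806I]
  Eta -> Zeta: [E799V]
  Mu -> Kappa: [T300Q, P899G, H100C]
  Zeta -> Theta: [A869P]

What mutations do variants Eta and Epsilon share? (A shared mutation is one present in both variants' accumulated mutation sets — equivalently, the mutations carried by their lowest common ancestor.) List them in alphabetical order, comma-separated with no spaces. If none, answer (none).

Answer: H772K,Q942R,R226W

Derivation:
Accumulating mutations along path to Eta:
  At Mu: gained [] -> total []
  At Epsilon: gained ['R226W', 'Q942R', 'H772K'] -> total ['H772K', 'Q942R', 'R226W']
  At Eta: gained ['H806I'] -> total ['H772K', 'H806I', 'Q942R', 'R226W']
Mutations(Eta) = ['H772K', 'H806I', 'Q942R', 'R226W']
Accumulating mutations along path to Epsilon:
  At Mu: gained [] -> total []
  At Epsilon: gained ['R226W', 'Q942R', 'H772K'] -> total ['H772K', 'Q942R', 'R226W']
Mutations(Epsilon) = ['H772K', 'Q942R', 'R226W']
Intersection: ['H772K', 'H806I', 'Q942R', 'R226W'] ∩ ['H772K', 'Q942R', 'R226W'] = ['H772K', 'Q942R', 'R226W']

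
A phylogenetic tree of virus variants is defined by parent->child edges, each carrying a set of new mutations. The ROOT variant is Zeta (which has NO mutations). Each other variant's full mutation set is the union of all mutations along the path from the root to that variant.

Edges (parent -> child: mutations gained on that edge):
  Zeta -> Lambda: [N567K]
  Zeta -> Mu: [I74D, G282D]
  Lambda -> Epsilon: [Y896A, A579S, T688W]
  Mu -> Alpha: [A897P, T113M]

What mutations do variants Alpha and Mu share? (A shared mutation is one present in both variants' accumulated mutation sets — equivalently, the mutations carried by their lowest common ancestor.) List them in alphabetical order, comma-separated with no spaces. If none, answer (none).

Accumulating mutations along path to Alpha:
  At Zeta: gained [] -> total []
  At Mu: gained ['I74D', 'G282D'] -> total ['G282D', 'I74D']
  At Alpha: gained ['A897P', 'T113M'] -> total ['A897P', 'G282D', 'I74D', 'T113M']
Mutations(Alpha) = ['A897P', 'G282D', 'I74D', 'T113M']
Accumulating mutations along path to Mu:
  At Zeta: gained [] -> total []
  At Mu: gained ['I74D', 'G282D'] -> total ['G282D', 'I74D']
Mutations(Mu) = ['G282D', 'I74D']
Intersection: ['A897P', 'G282D', 'I74D', 'T113M'] ∩ ['G282D', 'I74D'] = ['G282D', 'I74D']

Answer: G282D,I74D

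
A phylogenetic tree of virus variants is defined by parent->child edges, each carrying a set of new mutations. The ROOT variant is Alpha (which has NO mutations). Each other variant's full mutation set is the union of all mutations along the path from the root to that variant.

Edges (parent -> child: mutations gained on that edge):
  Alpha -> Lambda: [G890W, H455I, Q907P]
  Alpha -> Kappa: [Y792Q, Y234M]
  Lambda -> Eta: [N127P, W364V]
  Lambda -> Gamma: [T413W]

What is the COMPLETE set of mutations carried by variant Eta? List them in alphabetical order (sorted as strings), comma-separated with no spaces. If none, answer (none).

Answer: G890W,H455I,N127P,Q907P,W364V

Derivation:
At Alpha: gained [] -> total []
At Lambda: gained ['G890W', 'H455I', 'Q907P'] -> total ['G890W', 'H455I', 'Q907P']
At Eta: gained ['N127P', 'W364V'] -> total ['G890W', 'H455I', 'N127P', 'Q907P', 'W364V']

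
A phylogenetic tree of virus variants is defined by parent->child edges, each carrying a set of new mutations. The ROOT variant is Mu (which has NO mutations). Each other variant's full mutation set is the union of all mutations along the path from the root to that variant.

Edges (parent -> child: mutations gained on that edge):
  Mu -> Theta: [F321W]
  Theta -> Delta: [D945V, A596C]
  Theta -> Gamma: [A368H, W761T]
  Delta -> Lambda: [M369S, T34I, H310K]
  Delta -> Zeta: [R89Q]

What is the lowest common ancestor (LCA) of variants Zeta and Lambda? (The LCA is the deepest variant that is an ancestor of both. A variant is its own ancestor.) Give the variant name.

Path from root to Zeta: Mu -> Theta -> Delta -> Zeta
  ancestors of Zeta: {Mu, Theta, Delta, Zeta}
Path from root to Lambda: Mu -> Theta -> Delta -> Lambda
  ancestors of Lambda: {Mu, Theta, Delta, Lambda}
Common ancestors: {Mu, Theta, Delta}
Walk up from Lambda: Lambda (not in ancestors of Zeta), Delta (in ancestors of Zeta), Theta (in ancestors of Zeta), Mu (in ancestors of Zeta)
Deepest common ancestor (LCA) = Delta

Answer: Delta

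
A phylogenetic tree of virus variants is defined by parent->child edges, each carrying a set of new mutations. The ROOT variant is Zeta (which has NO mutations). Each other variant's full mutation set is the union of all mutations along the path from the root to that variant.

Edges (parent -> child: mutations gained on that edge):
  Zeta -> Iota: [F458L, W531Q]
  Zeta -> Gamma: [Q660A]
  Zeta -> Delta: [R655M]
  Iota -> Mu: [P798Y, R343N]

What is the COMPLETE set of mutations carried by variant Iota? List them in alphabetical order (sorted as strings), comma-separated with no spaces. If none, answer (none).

At Zeta: gained [] -> total []
At Iota: gained ['F458L', 'W531Q'] -> total ['F458L', 'W531Q']

Answer: F458L,W531Q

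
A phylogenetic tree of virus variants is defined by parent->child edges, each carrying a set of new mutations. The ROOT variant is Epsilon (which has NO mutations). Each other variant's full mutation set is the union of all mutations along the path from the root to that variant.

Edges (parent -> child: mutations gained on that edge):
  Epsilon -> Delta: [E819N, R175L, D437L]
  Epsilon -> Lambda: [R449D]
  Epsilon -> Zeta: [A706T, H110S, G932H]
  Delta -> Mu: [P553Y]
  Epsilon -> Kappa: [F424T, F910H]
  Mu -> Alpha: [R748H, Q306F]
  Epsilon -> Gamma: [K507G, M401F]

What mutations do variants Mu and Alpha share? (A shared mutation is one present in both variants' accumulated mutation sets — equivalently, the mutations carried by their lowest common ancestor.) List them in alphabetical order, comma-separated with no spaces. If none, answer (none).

Accumulating mutations along path to Mu:
  At Epsilon: gained [] -> total []
  At Delta: gained ['E819N', 'R175L', 'D437L'] -> total ['D437L', 'E819N', 'R175L']
  At Mu: gained ['P553Y'] -> total ['D437L', 'E819N', 'P553Y', 'R175L']
Mutations(Mu) = ['D437L', 'E819N', 'P553Y', 'R175L']
Accumulating mutations along path to Alpha:
  At Epsilon: gained [] -> total []
  At Delta: gained ['E819N', 'R175L', 'D437L'] -> total ['D437L', 'E819N', 'R175L']
  At Mu: gained ['P553Y'] -> total ['D437L', 'E819N', 'P553Y', 'R175L']
  At Alpha: gained ['R748H', 'Q306F'] -> total ['D437L', 'E819N', 'P553Y', 'Q306F', 'R175L', 'R748H']
Mutations(Alpha) = ['D437L', 'E819N', 'P553Y', 'Q306F', 'R175L', 'R748H']
Intersection: ['D437L', 'E819N', 'P553Y', 'R175L'] ∩ ['D437L', 'E819N', 'P553Y', 'Q306F', 'R175L', 'R748H'] = ['D437L', 'E819N', 'P553Y', 'R175L']

Answer: D437L,E819N,P553Y,R175L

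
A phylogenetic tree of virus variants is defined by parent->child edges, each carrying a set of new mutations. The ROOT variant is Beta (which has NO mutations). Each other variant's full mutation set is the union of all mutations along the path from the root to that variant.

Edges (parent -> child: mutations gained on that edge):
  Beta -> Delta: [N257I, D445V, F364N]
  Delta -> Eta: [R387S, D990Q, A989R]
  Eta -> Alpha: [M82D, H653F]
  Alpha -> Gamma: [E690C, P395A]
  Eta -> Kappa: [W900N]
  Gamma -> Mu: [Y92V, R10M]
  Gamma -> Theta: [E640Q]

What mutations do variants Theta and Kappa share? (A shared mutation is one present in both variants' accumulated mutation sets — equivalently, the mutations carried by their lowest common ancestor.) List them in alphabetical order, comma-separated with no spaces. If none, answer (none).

Answer: A989R,D445V,D990Q,F364N,N257I,R387S

Derivation:
Accumulating mutations along path to Theta:
  At Beta: gained [] -> total []
  At Delta: gained ['N257I', 'D445V', 'F364N'] -> total ['D445V', 'F364N', 'N257I']
  At Eta: gained ['R387S', 'D990Q', 'A989R'] -> total ['A989R', 'D445V', 'D990Q', 'F364N', 'N257I', 'R387S']
  At Alpha: gained ['M82D', 'H653F'] -> total ['A989R', 'D445V', 'D990Q', 'F364N', 'H653F', 'M82D', 'N257I', 'R387S']
  At Gamma: gained ['E690C', 'P395A'] -> total ['A989R', 'D445V', 'D990Q', 'E690C', 'F364N', 'H653F', 'M82D', 'N257I', 'P395A', 'R387S']
  At Theta: gained ['E640Q'] -> total ['A989R', 'D445V', 'D990Q', 'E640Q', 'E690C', 'F364N', 'H653F', 'M82D', 'N257I', 'P395A', 'R387S']
Mutations(Theta) = ['A989R', 'D445V', 'D990Q', 'E640Q', 'E690C', 'F364N', 'H653F', 'M82D', 'N257I', 'P395A', 'R387S']
Accumulating mutations along path to Kappa:
  At Beta: gained [] -> total []
  At Delta: gained ['N257I', 'D445V', 'F364N'] -> total ['D445V', 'F364N', 'N257I']
  At Eta: gained ['R387S', 'D990Q', 'A989R'] -> total ['A989R', 'D445V', 'D990Q', 'F364N', 'N257I', 'R387S']
  At Kappa: gained ['W900N'] -> total ['A989R', 'D445V', 'D990Q', 'F364N', 'N257I', 'R387S', 'W900N']
Mutations(Kappa) = ['A989R', 'D445V', 'D990Q', 'F364N', 'N257I', 'R387S', 'W900N']
Intersection: ['A989R', 'D445V', 'D990Q', 'E640Q', 'E690C', 'F364N', 'H653F', 'M82D', 'N257I', 'P395A', 'R387S'] ∩ ['A989R', 'D445V', 'D990Q', 'F364N', 'N257I', 'R387S', 'W900N'] = ['A989R', 'D445V', 'D990Q', 'F364N', 'N257I', 'R387S']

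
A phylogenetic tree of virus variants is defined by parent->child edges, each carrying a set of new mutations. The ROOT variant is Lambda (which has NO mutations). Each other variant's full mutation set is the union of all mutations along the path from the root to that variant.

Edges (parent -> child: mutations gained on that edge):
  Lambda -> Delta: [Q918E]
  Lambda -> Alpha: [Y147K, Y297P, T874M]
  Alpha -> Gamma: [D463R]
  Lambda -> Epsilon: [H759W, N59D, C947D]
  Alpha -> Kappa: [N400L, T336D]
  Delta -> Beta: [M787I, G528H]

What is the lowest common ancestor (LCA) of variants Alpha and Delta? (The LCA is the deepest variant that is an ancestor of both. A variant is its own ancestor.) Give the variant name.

Path from root to Alpha: Lambda -> Alpha
  ancestors of Alpha: {Lambda, Alpha}
Path from root to Delta: Lambda -> Delta
  ancestors of Delta: {Lambda, Delta}
Common ancestors: {Lambda}
Walk up from Delta: Delta (not in ancestors of Alpha), Lambda (in ancestors of Alpha)
Deepest common ancestor (LCA) = Lambda

Answer: Lambda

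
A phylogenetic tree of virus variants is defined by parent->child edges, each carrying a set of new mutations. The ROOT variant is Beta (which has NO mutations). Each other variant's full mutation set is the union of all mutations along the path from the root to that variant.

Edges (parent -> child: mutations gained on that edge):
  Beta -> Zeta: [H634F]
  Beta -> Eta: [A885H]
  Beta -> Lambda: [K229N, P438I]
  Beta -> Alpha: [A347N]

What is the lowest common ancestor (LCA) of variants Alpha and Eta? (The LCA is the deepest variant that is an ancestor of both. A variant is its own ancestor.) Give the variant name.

Path from root to Alpha: Beta -> Alpha
  ancestors of Alpha: {Beta, Alpha}
Path from root to Eta: Beta -> Eta
  ancestors of Eta: {Beta, Eta}
Common ancestors: {Beta}
Walk up from Eta: Eta (not in ancestors of Alpha), Beta (in ancestors of Alpha)
Deepest common ancestor (LCA) = Beta

Answer: Beta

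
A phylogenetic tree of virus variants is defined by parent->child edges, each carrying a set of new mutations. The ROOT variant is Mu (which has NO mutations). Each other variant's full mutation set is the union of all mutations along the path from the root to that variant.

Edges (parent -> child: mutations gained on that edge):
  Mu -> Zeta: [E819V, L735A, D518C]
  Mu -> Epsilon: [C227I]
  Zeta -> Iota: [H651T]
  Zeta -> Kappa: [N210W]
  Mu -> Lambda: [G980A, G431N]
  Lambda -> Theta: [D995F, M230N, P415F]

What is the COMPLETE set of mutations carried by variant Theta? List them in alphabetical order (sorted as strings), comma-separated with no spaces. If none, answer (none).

Answer: D995F,G431N,G980A,M230N,P415F

Derivation:
At Mu: gained [] -> total []
At Lambda: gained ['G980A', 'G431N'] -> total ['G431N', 'G980A']
At Theta: gained ['D995F', 'M230N', 'P415F'] -> total ['D995F', 'G431N', 'G980A', 'M230N', 'P415F']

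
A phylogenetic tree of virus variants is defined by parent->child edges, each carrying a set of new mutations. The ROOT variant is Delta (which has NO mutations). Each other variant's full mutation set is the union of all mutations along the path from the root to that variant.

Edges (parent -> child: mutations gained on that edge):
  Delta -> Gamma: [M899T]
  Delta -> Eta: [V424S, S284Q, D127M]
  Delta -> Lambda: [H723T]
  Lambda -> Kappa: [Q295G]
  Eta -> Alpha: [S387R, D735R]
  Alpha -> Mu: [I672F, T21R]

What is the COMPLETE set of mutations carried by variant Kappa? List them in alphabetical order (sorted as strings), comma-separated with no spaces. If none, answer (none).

Answer: H723T,Q295G

Derivation:
At Delta: gained [] -> total []
At Lambda: gained ['H723T'] -> total ['H723T']
At Kappa: gained ['Q295G'] -> total ['H723T', 'Q295G']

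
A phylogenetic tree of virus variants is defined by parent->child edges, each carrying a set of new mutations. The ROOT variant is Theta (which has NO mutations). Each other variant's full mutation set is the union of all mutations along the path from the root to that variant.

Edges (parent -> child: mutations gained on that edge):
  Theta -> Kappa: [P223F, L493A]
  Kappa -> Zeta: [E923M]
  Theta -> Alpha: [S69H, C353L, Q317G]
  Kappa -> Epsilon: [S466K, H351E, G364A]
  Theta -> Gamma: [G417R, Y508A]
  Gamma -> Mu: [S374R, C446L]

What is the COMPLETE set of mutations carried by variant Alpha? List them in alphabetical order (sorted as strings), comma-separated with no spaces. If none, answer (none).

At Theta: gained [] -> total []
At Alpha: gained ['S69H', 'C353L', 'Q317G'] -> total ['C353L', 'Q317G', 'S69H']

Answer: C353L,Q317G,S69H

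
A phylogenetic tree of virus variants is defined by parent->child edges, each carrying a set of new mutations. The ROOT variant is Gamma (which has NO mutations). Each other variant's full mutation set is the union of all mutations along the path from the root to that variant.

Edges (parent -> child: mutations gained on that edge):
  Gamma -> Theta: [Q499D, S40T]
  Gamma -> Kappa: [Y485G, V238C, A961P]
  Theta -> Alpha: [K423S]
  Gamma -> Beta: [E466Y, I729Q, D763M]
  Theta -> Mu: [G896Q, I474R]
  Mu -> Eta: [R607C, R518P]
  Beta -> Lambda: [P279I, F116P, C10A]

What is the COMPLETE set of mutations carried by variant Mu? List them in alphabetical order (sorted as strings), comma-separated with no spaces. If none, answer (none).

Answer: G896Q,I474R,Q499D,S40T

Derivation:
At Gamma: gained [] -> total []
At Theta: gained ['Q499D', 'S40T'] -> total ['Q499D', 'S40T']
At Mu: gained ['G896Q', 'I474R'] -> total ['G896Q', 'I474R', 'Q499D', 'S40T']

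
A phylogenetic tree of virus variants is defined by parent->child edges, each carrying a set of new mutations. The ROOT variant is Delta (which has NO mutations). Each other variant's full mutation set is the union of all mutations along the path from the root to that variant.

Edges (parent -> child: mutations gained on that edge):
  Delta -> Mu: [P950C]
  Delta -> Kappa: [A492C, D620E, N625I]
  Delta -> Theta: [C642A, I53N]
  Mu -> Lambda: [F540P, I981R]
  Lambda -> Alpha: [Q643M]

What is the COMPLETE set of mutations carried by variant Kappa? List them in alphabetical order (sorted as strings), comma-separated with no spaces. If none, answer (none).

Answer: A492C,D620E,N625I

Derivation:
At Delta: gained [] -> total []
At Kappa: gained ['A492C', 'D620E', 'N625I'] -> total ['A492C', 'D620E', 'N625I']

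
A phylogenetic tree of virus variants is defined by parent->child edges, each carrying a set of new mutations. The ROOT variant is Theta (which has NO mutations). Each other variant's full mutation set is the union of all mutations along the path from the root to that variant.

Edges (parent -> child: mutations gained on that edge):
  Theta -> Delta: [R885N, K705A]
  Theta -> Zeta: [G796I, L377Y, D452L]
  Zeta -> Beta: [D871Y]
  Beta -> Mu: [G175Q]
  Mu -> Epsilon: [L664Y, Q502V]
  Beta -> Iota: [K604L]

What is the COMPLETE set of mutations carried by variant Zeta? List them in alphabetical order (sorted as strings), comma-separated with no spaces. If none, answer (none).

At Theta: gained [] -> total []
At Zeta: gained ['G796I', 'L377Y', 'D452L'] -> total ['D452L', 'G796I', 'L377Y']

Answer: D452L,G796I,L377Y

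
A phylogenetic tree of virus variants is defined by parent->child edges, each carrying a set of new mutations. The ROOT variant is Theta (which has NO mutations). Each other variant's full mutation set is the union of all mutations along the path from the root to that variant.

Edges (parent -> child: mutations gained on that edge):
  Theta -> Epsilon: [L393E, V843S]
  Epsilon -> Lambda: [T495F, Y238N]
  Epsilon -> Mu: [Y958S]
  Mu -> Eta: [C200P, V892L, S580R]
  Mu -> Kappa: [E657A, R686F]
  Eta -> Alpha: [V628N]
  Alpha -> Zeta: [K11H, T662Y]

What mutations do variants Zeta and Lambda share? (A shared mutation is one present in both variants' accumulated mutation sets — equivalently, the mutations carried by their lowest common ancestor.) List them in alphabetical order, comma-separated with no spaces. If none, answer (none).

Accumulating mutations along path to Zeta:
  At Theta: gained [] -> total []
  At Epsilon: gained ['L393E', 'V843S'] -> total ['L393E', 'V843S']
  At Mu: gained ['Y958S'] -> total ['L393E', 'V843S', 'Y958S']
  At Eta: gained ['C200P', 'V892L', 'S580R'] -> total ['C200P', 'L393E', 'S580R', 'V843S', 'V892L', 'Y958S']
  At Alpha: gained ['V628N'] -> total ['C200P', 'L393E', 'S580R', 'V628N', 'V843S', 'V892L', 'Y958S']
  At Zeta: gained ['K11H', 'T662Y'] -> total ['C200P', 'K11H', 'L393E', 'S580R', 'T662Y', 'V628N', 'V843S', 'V892L', 'Y958S']
Mutations(Zeta) = ['C200P', 'K11H', 'L393E', 'S580R', 'T662Y', 'V628N', 'V843S', 'V892L', 'Y958S']
Accumulating mutations along path to Lambda:
  At Theta: gained [] -> total []
  At Epsilon: gained ['L393E', 'V843S'] -> total ['L393E', 'V843S']
  At Lambda: gained ['T495F', 'Y238N'] -> total ['L393E', 'T495F', 'V843S', 'Y238N']
Mutations(Lambda) = ['L393E', 'T495F', 'V843S', 'Y238N']
Intersection: ['C200P', 'K11H', 'L393E', 'S580R', 'T662Y', 'V628N', 'V843S', 'V892L', 'Y958S'] ∩ ['L393E', 'T495F', 'V843S', 'Y238N'] = ['L393E', 'V843S']

Answer: L393E,V843S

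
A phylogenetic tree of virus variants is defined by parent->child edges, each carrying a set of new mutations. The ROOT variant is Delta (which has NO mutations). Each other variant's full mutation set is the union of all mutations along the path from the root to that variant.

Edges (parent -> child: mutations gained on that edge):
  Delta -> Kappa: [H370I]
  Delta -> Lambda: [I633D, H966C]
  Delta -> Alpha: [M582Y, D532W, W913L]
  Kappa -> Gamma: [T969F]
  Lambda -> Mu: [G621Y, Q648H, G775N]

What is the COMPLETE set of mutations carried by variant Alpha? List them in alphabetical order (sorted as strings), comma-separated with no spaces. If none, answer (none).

Answer: D532W,M582Y,W913L

Derivation:
At Delta: gained [] -> total []
At Alpha: gained ['M582Y', 'D532W', 'W913L'] -> total ['D532W', 'M582Y', 'W913L']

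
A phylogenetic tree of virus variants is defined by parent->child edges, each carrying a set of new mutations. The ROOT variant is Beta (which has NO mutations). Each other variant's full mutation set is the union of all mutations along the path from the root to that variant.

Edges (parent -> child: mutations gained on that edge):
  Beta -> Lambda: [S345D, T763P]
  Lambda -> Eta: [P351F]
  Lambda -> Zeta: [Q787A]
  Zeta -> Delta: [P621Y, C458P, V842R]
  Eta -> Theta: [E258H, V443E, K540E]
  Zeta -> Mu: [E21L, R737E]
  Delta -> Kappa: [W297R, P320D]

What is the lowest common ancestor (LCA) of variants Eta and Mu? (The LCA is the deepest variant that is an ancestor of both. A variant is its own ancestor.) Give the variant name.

Answer: Lambda

Derivation:
Path from root to Eta: Beta -> Lambda -> Eta
  ancestors of Eta: {Beta, Lambda, Eta}
Path from root to Mu: Beta -> Lambda -> Zeta -> Mu
  ancestors of Mu: {Beta, Lambda, Zeta, Mu}
Common ancestors: {Beta, Lambda}
Walk up from Mu: Mu (not in ancestors of Eta), Zeta (not in ancestors of Eta), Lambda (in ancestors of Eta), Beta (in ancestors of Eta)
Deepest common ancestor (LCA) = Lambda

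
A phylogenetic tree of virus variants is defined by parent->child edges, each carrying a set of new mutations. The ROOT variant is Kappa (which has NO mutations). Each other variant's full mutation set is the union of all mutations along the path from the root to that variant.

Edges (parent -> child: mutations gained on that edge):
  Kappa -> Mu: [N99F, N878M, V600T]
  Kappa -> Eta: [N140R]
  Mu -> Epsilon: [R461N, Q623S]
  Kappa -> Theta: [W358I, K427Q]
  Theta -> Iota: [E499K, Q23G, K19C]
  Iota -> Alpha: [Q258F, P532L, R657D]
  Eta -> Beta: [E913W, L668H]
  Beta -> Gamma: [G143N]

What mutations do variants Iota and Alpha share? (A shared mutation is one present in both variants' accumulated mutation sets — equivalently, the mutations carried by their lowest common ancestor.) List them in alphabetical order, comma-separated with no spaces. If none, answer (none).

Accumulating mutations along path to Iota:
  At Kappa: gained [] -> total []
  At Theta: gained ['W358I', 'K427Q'] -> total ['K427Q', 'W358I']
  At Iota: gained ['E499K', 'Q23G', 'K19C'] -> total ['E499K', 'K19C', 'K427Q', 'Q23G', 'W358I']
Mutations(Iota) = ['E499K', 'K19C', 'K427Q', 'Q23G', 'W358I']
Accumulating mutations along path to Alpha:
  At Kappa: gained [] -> total []
  At Theta: gained ['W358I', 'K427Q'] -> total ['K427Q', 'W358I']
  At Iota: gained ['E499K', 'Q23G', 'K19C'] -> total ['E499K', 'K19C', 'K427Q', 'Q23G', 'W358I']
  At Alpha: gained ['Q258F', 'P532L', 'R657D'] -> total ['E499K', 'K19C', 'K427Q', 'P532L', 'Q23G', 'Q258F', 'R657D', 'W358I']
Mutations(Alpha) = ['E499K', 'K19C', 'K427Q', 'P532L', 'Q23G', 'Q258F', 'R657D', 'W358I']
Intersection: ['E499K', 'K19C', 'K427Q', 'Q23G', 'W358I'] ∩ ['E499K', 'K19C', 'K427Q', 'P532L', 'Q23G', 'Q258F', 'R657D', 'W358I'] = ['E499K', 'K19C', 'K427Q', 'Q23G', 'W358I']

Answer: E499K,K19C,K427Q,Q23G,W358I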